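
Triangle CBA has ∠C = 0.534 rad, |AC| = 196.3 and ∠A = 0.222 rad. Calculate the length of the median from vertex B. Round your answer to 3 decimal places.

54.379

The third angle is ∠B = π − ∠A − ∠C = 2.386 rad.
Law of sines: |BA| = |AC|·sin C/sin B ≈ 145.64.
Law of sines: |CB| = |AC|·sin A/sin B ≈ 63.004.
Median from B: ½√(2·|CB|² + 2·|BA|² − |AC|²) ≈ 54.379.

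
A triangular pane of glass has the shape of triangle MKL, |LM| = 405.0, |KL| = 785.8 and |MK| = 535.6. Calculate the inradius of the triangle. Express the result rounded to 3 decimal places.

Semiperimeter s = (785.8 + 405 + 535.6)/2 = 863.2.
Heron's formula: area = √(863.2·77.4·458.2·327.6) ≈ 1.0014e+05.
Inradius = area/s = 1.0014e+05/863.2 ≈ 116.02.

r ≈ 116.015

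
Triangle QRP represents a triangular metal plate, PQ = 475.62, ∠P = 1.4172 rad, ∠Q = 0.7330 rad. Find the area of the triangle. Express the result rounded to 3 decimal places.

The third angle is ∠R = π − ∠P − ∠Q = 0.9914 rad.
Law of sines: RP = PQ·sin Q/sin R ≈ 380.31.
Law of sines: QR = PQ·sin P/sin R ≈ 561.7.
Area = ½·PQ·RP·sin P ≈ 89377.

89376.503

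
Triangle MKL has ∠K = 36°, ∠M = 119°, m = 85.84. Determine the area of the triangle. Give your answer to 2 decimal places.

The third angle is ∠L = 180° − ∠M − ∠K = 25.00°.
Law of sines: k = m·sin K/sin M ≈ 57.688.
Law of sines: l = m·sin L/sin M ≈ 41.478.
Area = ½·m·k·sin L ≈ 1046.4.

1046.40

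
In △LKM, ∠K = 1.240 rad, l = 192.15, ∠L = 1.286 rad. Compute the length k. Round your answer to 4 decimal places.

189.3600

The third angle is ∠M = π − ∠L − ∠K = 0.616 rad.
Law of sines: k = l·sin K/sin L ≈ 189.36.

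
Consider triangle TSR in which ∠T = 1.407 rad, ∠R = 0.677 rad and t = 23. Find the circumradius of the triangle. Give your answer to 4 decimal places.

The third angle is ∠S = π − ∠R − ∠T = 1.058 rad.
Law of sines: s = t·sin S/sin T ≈ 20.309.
Law of sines: r = t·sin R/sin T ≈ 14.604.
Circumradius = t/(2 sin T) ≈ 11.656.

11.6560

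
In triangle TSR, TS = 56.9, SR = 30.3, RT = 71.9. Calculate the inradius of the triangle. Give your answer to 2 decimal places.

Semiperimeter s = (30.3 + 71.9 + 56.9)/2 = 79.55.
Heron's formula: area = √(79.55·49.25·7.65·22.65) ≈ 823.93.
Inradius = area/s = 823.93/79.55 ≈ 10.357.

10.36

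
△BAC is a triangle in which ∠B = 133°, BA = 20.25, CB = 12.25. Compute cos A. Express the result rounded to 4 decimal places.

By the law of cosines, AC² = CB² + BA² − 2·CB·BA·cos B = 898.48, so AC ≈ 29.975.
Law of cosines again: cos A = (BA² + AC² − CB²)/(2·BA·AC) ≈ 0.95429, so ∠A ≈ 17.39°.

cos A ≈ 0.9543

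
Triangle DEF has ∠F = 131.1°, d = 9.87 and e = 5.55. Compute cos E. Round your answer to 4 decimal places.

0.9553

By the law of cosines, f² = d² + e² − 2·d·e·cos F = 200.24, so f ≈ 14.151.
Law of cosines again: cos E = (f² + d² − e²)/(2·f·d) ≈ 0.95533, so ∠E ≈ 17.19°.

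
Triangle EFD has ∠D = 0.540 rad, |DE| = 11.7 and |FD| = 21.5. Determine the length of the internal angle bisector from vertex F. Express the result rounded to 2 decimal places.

By the law of cosines, |EF|² = |FD|² + |DE|² − 2·|FD|·|DE|·cos D = 167.63, so |EF| ≈ 12.947.
Law of cosines again: cos F = (|EF|² + |FD|² − |DE|²)/(2·|EF|·|FD|) ≈ 0.88551, so ∠F ≈ 0.483 rad.
The bisector from F has length 2·|EF|·|FD|·cos(∠F/2)/(|EF|+|FD|) ≈ 15.692.

t_F ≈ 15.69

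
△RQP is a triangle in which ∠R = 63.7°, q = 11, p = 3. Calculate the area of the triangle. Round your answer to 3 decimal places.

area ≈ 14.792

Area = ½·q·p·sin R ≈ 14.792.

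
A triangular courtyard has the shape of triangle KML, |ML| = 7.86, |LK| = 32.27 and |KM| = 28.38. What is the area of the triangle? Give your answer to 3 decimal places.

Semiperimeter s = (7.86 + 32.27 + 28.38)/2 = 34.255.
Heron's formula: area = √(34.255·26.395·1.985·5.875) ≈ 102.69.

102.685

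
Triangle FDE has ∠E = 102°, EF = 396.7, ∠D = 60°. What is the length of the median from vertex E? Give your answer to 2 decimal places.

m_E ≈ 196.25

The third angle is ∠F = 180° − ∠D − ∠E = 18.00°.
Law of sines: DE = EF·sin F/sin D ≈ 141.55.
Law of sines: FD = EF·sin E/sin D ≈ 448.06.
Median from E: ½√(2·DE² + 2·EF² − FD²) ≈ 196.25.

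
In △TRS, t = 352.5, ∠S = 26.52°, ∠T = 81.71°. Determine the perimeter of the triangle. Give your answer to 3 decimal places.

The third angle is ∠R = 180° − ∠S − ∠T = 71.77°.
Law of sines: r = t·sin R/sin T ≈ 338.34.
Law of sines: s = t·sin S/sin T ≈ 159.06.
Semiperimeter p = (352.5+338.34+159.06)/2 = 424.95.
Perimeter = 352.5 + 338.34 + 159.06 = 849.9.

849.900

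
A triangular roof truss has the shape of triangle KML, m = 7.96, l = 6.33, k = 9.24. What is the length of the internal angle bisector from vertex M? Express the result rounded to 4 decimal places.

6.5728

By the law of cosines, cos M = (l² + k² − m²) / (2·l·k) ≈ 0.53074, so ∠M ≈ 57.94°.
The bisector from M has length 2·l·k·cos(∠M/2)/(l+k) ≈ 6.5728.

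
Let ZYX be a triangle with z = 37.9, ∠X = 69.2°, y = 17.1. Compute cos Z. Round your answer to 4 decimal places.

cos Z ≈ 0.1022

By the law of cosines, x² = z² + y² − 2·z·y·cos X = 1268.5, so x ≈ 35.617.
Law of cosines again: cos Z = (y² + x² − z²)/(2·y·x) ≈ 0.10224, so ∠Z ≈ 84.13°.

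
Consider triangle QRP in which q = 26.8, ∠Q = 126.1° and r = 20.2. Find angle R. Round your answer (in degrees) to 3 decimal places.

∠R ≈ 37.518°

Law of sines: sin R = r·sin Q/q ≈ 0.60901.
Since q ≥ r, only the acute value applies: ∠R ≈ 37.52°.
Then ∠P = 180° − ∠Q − ∠R ≈ 16.38°.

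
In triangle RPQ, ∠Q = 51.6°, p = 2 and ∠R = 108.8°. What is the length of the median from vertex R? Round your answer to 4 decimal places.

2.2254

The third angle is ∠P = 180° − ∠Q − ∠R = 19.60°.
Law of sines: r = p·sin R/sin P ≈ 5.644.
Law of sines: q = p·sin Q/sin P ≈ 4.6725.
Median from R: ½√(2·p² + 2·q² − r²) ≈ 2.2254.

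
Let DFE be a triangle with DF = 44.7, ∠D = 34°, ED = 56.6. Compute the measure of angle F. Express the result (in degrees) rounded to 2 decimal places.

94.02

By the law of cosines, FE² = ED² + DF² − 2·ED·DF·cos D = 1006.7, so FE ≈ 31.728.
Law of cosines again: cos F = (DF² + FE² − ED²)/(2·DF·FE) ≈ -0.07008, so ∠F ≈ 94.02°.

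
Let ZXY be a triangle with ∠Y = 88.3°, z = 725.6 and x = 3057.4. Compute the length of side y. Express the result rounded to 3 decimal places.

3121.308

By the law of cosines, y² = z² + x² − 2·z·x·cos Y = 9.7426e+06, so y ≈ 3121.3.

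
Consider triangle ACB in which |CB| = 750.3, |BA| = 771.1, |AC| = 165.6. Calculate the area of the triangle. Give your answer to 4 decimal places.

Semiperimeter s = (750.3 + 771.1 + 165.6)/2 = 843.5.
Heron's formula: area = √(843.5·93.2·72.4·677.9) ≈ 62116.

area ≈ 62115.8739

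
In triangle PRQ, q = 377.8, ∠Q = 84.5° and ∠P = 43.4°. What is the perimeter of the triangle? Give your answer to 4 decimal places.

The third angle is ∠R = 180° − ∠Q − ∠P = 52.10°.
Law of sines: p = q·sin P/sin Q ≈ 260.78.
Law of sines: r = q·sin R/sin Q ≈ 299.49.
Semiperimeter s = (260.78+299.49+377.8)/2 = 469.04.
Perimeter = 260.78 + 299.49 + 377.8 = 938.08.

perimeter ≈ 938.0770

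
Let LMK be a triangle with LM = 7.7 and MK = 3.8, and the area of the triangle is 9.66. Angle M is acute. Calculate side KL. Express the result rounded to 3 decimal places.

From area = ½·LM·MK·sin M, we get sin M = 2·area/(LM·MK) ≈ 0.66029.
Taking the acute solution, ∠M ≈ 41.32°.
Law of cosines then gives KL ≈ 5.4572.

5.457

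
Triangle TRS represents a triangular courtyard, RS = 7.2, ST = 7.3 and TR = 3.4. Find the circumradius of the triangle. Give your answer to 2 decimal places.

3.73

By the law of cosines, cos T = (ST² + TR² − RS²) / (2·ST·TR) ≈ 0.26209, so ∠T ≈ 1.306 rad.
Circumradius = RS/(2 sin T) ≈ 3.7304.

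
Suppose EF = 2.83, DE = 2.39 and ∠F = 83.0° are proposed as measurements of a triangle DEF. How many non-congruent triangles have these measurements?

0

EF·sin F = 2.83·sin(83.0°) ≈ 2.809.
Since DE = 2.39 < 2.809 = EF sin F, no triangle exists.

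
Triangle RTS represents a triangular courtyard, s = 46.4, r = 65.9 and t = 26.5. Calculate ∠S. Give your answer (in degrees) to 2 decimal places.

By the law of cosines, cos S = (r² + t² − s²) / (2·r·t) ≈ 0.82804, so ∠S ≈ 34.10°.

34.10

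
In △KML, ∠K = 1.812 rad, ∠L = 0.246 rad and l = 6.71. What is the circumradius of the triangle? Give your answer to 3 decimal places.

The third angle is ∠M = π − ∠L − ∠K = 1.084 rad.
Law of sines: k = l·sin K/sin L ≈ 26.756.
Law of sines: m = l·sin M/sin L ≈ 24.348.
Circumradius = l/(2 sin L) ≈ 13.777.

13.777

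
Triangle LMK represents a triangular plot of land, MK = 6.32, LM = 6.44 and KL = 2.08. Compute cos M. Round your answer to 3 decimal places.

By the law of cosines, cos M = (LM² + MK² − KL²) / (2·LM·MK) ≈ 0.94703, so ∠M ≈ 18.73°.

0.947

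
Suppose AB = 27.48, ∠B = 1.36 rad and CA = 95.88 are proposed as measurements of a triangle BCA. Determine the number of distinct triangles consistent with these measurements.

1

AB·sin B = 27.48·sin(1.36 rad) ≈ 26.87.
Since CA ≥ AB, exactly one triangle exists.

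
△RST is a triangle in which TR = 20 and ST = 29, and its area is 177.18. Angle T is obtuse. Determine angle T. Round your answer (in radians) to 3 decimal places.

From area = ½·ST·TR·sin T, we get sin T = 2·area/(ST·TR) ≈ 0.61097.
Taking the obtuse solution, ∠T ≈ 2.484 rad.

∠T ≈ 2.484 rad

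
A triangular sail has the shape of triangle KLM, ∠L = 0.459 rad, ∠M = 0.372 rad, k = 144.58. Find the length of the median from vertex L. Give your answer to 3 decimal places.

The third angle is ∠K = π − ∠L − ∠M = 2.311 rad.
Law of sines: l = k·sin L/sin K ≈ 86.726.
Law of sines: m = k·sin M/sin K ≈ 71.15.
Median from L: ½√(2·m² + 2·k² − l²) ≈ 105.37.

m_L ≈ 105.368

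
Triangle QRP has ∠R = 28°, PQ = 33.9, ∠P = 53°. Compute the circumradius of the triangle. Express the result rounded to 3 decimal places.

36.104

The third angle is ∠Q = 180° − ∠R − ∠P = 99.00°.
Law of sines: RP = PQ·sin Q/sin R ≈ 71.32.
Law of sines: QR = PQ·sin P/sin R ≈ 57.669.
Circumradius = PQ/(2 sin R) ≈ 36.104.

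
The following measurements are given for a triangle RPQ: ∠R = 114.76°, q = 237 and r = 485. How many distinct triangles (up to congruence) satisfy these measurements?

q·sin R = 237·sin(114.76°) ≈ 215.2.
Since ∠R is not acute, a triangle exists only if r > q; here r > q, so there is exactly one triangle.

1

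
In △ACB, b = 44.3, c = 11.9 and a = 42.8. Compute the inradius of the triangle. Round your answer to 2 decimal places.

Semiperimeter s = (42.8 + 11.9 + 44.3)/2 = 49.5.
Heron's formula: area = √(49.5·6.7·37.6·5.2) ≈ 254.65.
Inradius = area/s = 254.65/49.5 ≈ 5.1443.

5.14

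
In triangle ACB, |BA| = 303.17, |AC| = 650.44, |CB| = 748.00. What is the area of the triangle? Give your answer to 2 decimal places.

97966.74

Semiperimeter s = (748 + 303.17 + 650.44)/2 = 850.81.
Heron's formula: area = √(850.81·102.81·547.63·200.37) ≈ 97967.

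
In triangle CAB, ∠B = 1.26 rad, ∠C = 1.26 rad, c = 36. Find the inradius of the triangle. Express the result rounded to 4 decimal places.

The third angle is ∠A = π − ∠B − ∠C = 0.622 rad.
Law of sines: a = c·sin A/sin C ≈ 22.019.
Law of sines: b = c·sin B/sin C ≈ 36.
Area = ½·c·a·sin B ≈ 377.35.
Semiperimeter s = (36+22.019+36)/2 = 47.009.
Inradius = area/s = 377.35/47.009 ≈ 8.0271.

8.0271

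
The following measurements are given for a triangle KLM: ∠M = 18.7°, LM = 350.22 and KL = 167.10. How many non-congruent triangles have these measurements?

LM·sin M = 350.22·sin(18.7°) ≈ 112.3.
Since LM sin M < KL < LM (112.3 < 167.10 < 350.22), two triangles exist.

2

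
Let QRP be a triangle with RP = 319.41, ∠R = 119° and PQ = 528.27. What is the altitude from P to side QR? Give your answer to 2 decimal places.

279.36

Law of sines: sin Q = RP·sin R/PQ ≈ 0.52882.
Since PQ ≥ RP, only the acute value applies: ∠Q ≈ 31.93°.
Then ∠P = 180° − ∠R − ∠Q ≈ 29.07°.
Law of sines gives QR = PQ·sin P/sin R ≈ 293.51.
Area = ½·PQ·RP·sin P ≈ 40997.
The altitude from P has length 2·area/QR ≈ 279.36.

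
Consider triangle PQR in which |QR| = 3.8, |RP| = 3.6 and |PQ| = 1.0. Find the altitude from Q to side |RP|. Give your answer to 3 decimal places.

Semiperimeter s = (3.8 + 3.6 + 1)/2 = 4.2.
Heron's formula: area = √(4.2·0.4·0.6·3.2) ≈ 1.796.
The altitude from Q has length 2·area/|RP| ≈ 0.99778.

0.998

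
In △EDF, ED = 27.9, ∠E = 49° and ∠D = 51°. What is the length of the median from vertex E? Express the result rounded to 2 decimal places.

22.74

The third angle is ∠F = 180° − ∠E − ∠D = 80.00°.
Law of sines: DF = ED·sin E/sin F ≈ 21.381.
Law of sines: FE = ED·sin D/sin F ≈ 22.017.
Median from E: ½√(2·FE² + 2·ED² − DF²) ≈ 22.744.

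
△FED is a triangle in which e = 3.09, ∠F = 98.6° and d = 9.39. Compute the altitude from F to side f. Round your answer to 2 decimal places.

2.78

By the law of cosines, f² = e² + d² − 2·e·d·cos F = 106.4, so f ≈ 10.315.
Area = ½·e·d·sin F ≈ 14.344.
The altitude from F has length 2·area/f ≈ 2.7813.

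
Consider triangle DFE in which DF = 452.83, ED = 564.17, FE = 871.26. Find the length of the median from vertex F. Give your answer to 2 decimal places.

634.43

Median from F: ½√(2·DF² + 2·FE² − ED²) ≈ 634.43.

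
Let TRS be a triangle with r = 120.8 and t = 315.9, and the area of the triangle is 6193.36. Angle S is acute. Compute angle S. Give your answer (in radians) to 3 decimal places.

0.331

From area = ½·t·r·sin S, we get sin S = 2·area/(t·r) ≈ 0.32459.
Taking the acute solution, ∠S ≈ 0.331 rad.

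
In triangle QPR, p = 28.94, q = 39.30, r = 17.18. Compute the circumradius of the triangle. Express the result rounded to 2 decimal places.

By the law of cosines, cos Q = (p² + r² − q²) / (2·p·r) ≈ -0.41414, so ∠Q ≈ 114.47°.
Circumradius = q/(2 sin Q) ≈ 21.588.

21.59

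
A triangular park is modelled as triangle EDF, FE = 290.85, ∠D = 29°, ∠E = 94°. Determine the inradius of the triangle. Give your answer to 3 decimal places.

The third angle is ∠F = 180° − ∠E − ∠D = 57.00°.
Law of sines: DF = FE·sin E/sin D ≈ 598.46.
Law of sines: ED = FE·sin F/sin D ≈ 503.14.
Area = ½·FE·DF·sin F ≈ 72991.
Semiperimeter s = (598.46+290.85+503.14)/2 = 696.23.
Inradius = area/s = 72991/696.23 ≈ 104.84.

r ≈ 104.838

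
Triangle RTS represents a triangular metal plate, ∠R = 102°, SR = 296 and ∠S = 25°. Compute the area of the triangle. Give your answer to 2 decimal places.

22675.53

The third angle is ∠T = 180° − ∠S − ∠R = 53.00°.
Law of sines: TS = SR·sin R/sin T ≈ 362.53.
Law of sines: RT = SR·sin S/sin T ≈ 156.64.
Area = ½·SR·TS·sin S ≈ 22676.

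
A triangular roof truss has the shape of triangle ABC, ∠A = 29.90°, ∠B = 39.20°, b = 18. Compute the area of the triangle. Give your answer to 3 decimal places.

area ≈ 119.364

The third angle is ∠C = 180° − ∠A − ∠B = 110.90°.
Law of sines: a = b·sin A/sin B ≈ 14.197.
Law of sines: c = b·sin C/sin B ≈ 26.606.
Area = ½·b·a·sin C ≈ 119.36.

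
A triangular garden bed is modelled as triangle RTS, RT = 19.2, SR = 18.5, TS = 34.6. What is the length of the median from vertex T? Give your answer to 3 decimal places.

m_T ≈ 26.407

Median from T: ½√(2·RT² + 2·TS² − SR²) ≈ 26.407.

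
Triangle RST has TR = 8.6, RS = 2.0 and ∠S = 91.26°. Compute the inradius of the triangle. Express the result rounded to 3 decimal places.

0.879

Law of sines: sin T = RS·sin S/TR ≈ 0.23250.
Since TR ≥ RS, only the acute value applies: ∠T ≈ 13.44°.
Then ∠R = 180° − ∠S − ∠T ≈ 75.30°.
Law of sines gives ST = TR·sin R/sin S ≈ 8.3203.
Area = ½·TR·RS·sin R ≈ 8.3183.
Semiperimeter s = (8.3203+8.6+2)/2 = 9.4602.
Inradius = area/s = 8.3183/9.4602 ≈ 0.8793.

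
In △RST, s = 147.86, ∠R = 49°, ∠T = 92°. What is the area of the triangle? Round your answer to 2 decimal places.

13101.31

The third angle is ∠S = 180° − ∠T − ∠R = 39.00°.
Law of sines: r = s·sin R/sin S ≈ 177.32.
Law of sines: t = s·sin T/sin S ≈ 234.81.
Area = ½·s·r·sin T ≈ 13101.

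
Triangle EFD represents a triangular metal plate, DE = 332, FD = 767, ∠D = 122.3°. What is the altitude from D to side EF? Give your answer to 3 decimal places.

h_D ≈ 218.471

By the law of cosines, EF² = FD² + DE² − 2·FD·DE·cos D = 9.7065e+05, so EF ≈ 985.22.
Area = ½·FD·DE·sin D ≈ 1.0762e+05.
The altitude from D has length 2·area/EF ≈ 218.47.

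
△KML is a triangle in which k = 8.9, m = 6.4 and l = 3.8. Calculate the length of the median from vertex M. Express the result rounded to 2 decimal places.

6.05

Median from M: ½√(2·l² + 2·k² − m²) ≈ 6.0486.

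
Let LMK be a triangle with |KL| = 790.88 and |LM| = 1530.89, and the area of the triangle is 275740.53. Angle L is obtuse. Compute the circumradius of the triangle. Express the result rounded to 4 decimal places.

From area = ½·|KL|·|LM|·sin L, we get sin L = 2·area/(|KL|·|LM|) ≈ 0.45549.
Taking the obtuse solution, ∠L ≈ 152.90°.
Law of cosines then gives |MK| ≈ 2263.8.
Circumradius = |MK|/(2 sin L) ≈ 2485.

R ≈ 2485.0438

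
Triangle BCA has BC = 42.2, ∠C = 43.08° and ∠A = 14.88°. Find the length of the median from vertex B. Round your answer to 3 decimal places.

The third angle is ∠B = 180° − ∠C − ∠A = 122.04°.
Law of sines: CA = BC·sin B/sin A ≈ 139.3.
Law of sines: AB = BC·sin C/sin A ≈ 112.24.
Median from B: ½√(2·AB² + 2·BC² − CA²) ≈ 48.357.

m_B ≈ 48.357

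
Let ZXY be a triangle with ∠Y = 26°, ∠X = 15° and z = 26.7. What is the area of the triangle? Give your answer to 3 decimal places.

61.644

The third angle is ∠Z = 180° − ∠X − ∠Y = 139.00°.
Law of sines: x = z·sin X/sin Z ≈ 10.533.
Law of sines: y = z·sin Y/sin Z ≈ 17.841.
Area = ½·z·x·sin Y ≈ 61.644.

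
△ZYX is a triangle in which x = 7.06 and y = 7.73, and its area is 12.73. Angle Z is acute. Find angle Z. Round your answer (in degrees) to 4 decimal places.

∠Z ≈ 27.8089°

From area = ½·y·x·sin Z, we get sin Z = 2·area/(y·x) ≈ 0.46652.
Taking the acute solution, ∠Z ≈ 27.81°.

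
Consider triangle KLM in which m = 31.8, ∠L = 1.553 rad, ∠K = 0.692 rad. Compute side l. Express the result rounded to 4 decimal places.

40.6999

The third angle is ∠M = π − ∠K − ∠L = 0.897 rad.
Law of sines: l = m·sin L/sin M ≈ 40.7.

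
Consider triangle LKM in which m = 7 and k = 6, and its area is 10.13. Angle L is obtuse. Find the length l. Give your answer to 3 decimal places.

12.593

From area = ½·k·m·sin L, we get sin L = 2·area/(k·m) ≈ 0.48238.
Taking the obtuse solution, ∠L ≈ 2.6382 rad.
Law of cosines then gives l ≈ 12.593.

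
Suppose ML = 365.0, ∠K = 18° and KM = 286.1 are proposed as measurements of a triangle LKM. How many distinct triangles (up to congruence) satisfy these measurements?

KM·sin K = 286.1·sin(18°) ≈ 88.41.
Since ML ≥ KM, exactly one triangle exists.

1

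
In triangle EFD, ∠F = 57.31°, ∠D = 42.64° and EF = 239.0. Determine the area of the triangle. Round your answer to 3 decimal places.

The third angle is ∠E = 180° − ∠F − ∠D = 80.05°.
Law of sines: FD = EF·sin E/sin D ≈ 347.52.
Law of sines: DE = EF·sin F/sin D ≈ 296.94.
Area = ½·EF·FD·sin F ≈ 34951.

area ≈ 34950.522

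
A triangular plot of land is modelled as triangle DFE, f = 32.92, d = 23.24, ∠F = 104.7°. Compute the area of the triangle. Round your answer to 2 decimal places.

area ≈ 204.03

Law of sines: sin D = d·sin F/f ≈ 0.68285.
Since f ≥ d, only the acute value applies: ∠D ≈ 43.07°.
Then ∠E = 180° − ∠F − ∠D ≈ 32.23°.
Law of sines gives e = f·sin E/sin F ≈ 18.153.
Area = ½·f·d·sin E ≈ 204.03.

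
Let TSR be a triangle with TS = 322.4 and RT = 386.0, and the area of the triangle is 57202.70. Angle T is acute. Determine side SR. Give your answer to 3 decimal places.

393.691

From area = ½·RT·TS·sin T, we get sin T = 2·area/(RT·TS) ≈ 0.91931.
Taking the acute solution, ∠T ≈ 66.83°.
Law of cosines then gives SR ≈ 393.69.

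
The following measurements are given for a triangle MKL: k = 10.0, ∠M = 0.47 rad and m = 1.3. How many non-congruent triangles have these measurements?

k·sin M = 10.0·sin(0.47 rad) ≈ 4.529.
Since m = 1.3 < 4.529 = k sin M, no triangle exists.

0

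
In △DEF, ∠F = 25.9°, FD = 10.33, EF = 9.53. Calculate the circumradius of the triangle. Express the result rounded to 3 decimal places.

R ≈ 5.172

By the law of cosines, DE² = EF² + FD² − 2·EF·FD·cos F = 20.416, so DE ≈ 4.5184.
Area = ½·EF·FD·sin F ≈ 21.5.
Circumradius = DE/(2 sin F) ≈ 5.1722.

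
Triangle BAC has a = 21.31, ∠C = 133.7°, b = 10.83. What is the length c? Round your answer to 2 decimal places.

29.84

By the law of cosines, c² = b² + a² − 2·b·a·cos C = 890.3, so c ≈ 29.838.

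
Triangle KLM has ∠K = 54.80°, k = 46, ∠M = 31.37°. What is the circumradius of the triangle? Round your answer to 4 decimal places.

R ≈ 28.1468

The third angle is ∠L = 180° − ∠M − ∠K = 93.83°.
Law of sines: l = k·sin L/sin K ≈ 56.168.
Law of sines: m = k·sin M/sin K ≈ 29.304.
Circumradius = k/(2 sin K) ≈ 28.147.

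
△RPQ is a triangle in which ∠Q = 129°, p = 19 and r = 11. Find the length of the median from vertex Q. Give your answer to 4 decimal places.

By the law of cosines, q² = r² + p² − 2·r·p·cos Q = 745.06, so q ≈ 27.296.
Median from Q: ½√(2·r² + 2·p² − q²) ≈ 7.3984.

m_Q ≈ 7.3984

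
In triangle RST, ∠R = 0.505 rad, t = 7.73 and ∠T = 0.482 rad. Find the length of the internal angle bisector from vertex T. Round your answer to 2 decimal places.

The third angle is ∠S = π − ∠T − ∠R = 2.155 rad.
Law of sines: r = t·sin R/sin T ≈ 8.0678.
Law of sines: s = t·sin S/sin T ≈ 13.914.
The bisector from T has length 2·r·s·cos(∠T/2)/(r+s) ≈ 9.9182.

t_T ≈ 9.92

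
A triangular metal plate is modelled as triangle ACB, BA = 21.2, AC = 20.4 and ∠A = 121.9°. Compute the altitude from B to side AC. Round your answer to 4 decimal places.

h_B ≈ 17.9982

By the law of cosines, CB² = BA² + AC² − 2·BA·AC·cos A = 1322.7, so CB ≈ 36.369.
Area = ½·BA·AC·sin A ≈ 183.58.
The altitude from B has length 2·area/AC ≈ 17.998.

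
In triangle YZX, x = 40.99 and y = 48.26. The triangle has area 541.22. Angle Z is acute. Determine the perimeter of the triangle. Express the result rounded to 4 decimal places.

From area = ½·x·y·sin Z, we get sin Z = 2·area/(x·y) ≈ 0.54719.
Taking the acute solution, ∠Z ≈ 33.17°.
Law of cosines then gives z ≈ 26.414.
Perimeter = 48.26 + 26.414 + 40.99 = 115.66.

perimeter ≈ 115.6641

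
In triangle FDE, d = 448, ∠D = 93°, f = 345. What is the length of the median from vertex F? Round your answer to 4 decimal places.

Law of sines: sin F = f·sin D/d ≈ 0.76903.
Since d ≥ f, only the acute value applies: ∠F ≈ 50.27°.
Then ∠E = 180° − ∠D − ∠F ≈ 36.73°.
Law of sines gives e = d·sin E/sin D ≈ 268.31.
Median from F: ½√(2·d² + 2·e² − f²) ≈ 326.48.

m_F ≈ 326.4823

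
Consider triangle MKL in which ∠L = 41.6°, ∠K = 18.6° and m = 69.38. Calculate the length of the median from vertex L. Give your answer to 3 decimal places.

The third angle is ∠M = 180° − ∠K − ∠L = 119.80°.
Law of sines: k = m·sin K/sin M ≈ 25.502.
Law of sines: l = m·sin L/sin M ≈ 53.083.
Median from L: ½√(2·m² + 2·k² − l²) ≈ 45.028.

m_L ≈ 45.028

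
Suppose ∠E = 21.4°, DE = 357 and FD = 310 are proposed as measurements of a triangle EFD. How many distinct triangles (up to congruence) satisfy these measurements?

DE·sin E = 357·sin(21.4°) ≈ 130.3.
Since DE sin E < FD < DE (130.3 < 310 < 357), two triangles exist.

2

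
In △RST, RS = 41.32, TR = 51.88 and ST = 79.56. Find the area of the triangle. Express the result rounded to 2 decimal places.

Semiperimeter s = (79.56 + 51.88 + 41.32)/2 = 86.38.
Heron's formula: area = √(86.38·6.82·34.5·45.06) ≈ 956.98.

956.98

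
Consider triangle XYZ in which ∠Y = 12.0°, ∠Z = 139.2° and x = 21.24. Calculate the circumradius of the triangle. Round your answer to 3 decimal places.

22.044

The third angle is ∠X = 180° − ∠Y − ∠Z = 28.80°.
Law of sines: y = x·sin Y/sin X ≈ 9.1666.
Law of sines: z = x·sin Z/sin X ≈ 28.809.
Circumradius = x/(2 sin X) ≈ 22.044.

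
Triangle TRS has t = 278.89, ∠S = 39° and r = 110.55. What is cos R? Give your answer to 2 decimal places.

cos R ≈ 0.94

By the law of cosines, s² = t² + r² − 2·t·r·cos S = 42080, so s ≈ 205.13.
Law of cosines again: cos R = (s² + t² − r²)/(2·s·t) ≈ 0.94073, so ∠R ≈ 19.83°.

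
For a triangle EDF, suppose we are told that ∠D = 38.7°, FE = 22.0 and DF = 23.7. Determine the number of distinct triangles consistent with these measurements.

DF·sin D = 23.7·sin(38.7°) ≈ 14.82.
Since DF sin D < FE < DF (14.82 < 22.0 < 23.7), two triangles exist.

2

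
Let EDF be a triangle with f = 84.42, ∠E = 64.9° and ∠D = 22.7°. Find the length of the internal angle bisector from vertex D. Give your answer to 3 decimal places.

The third angle is ∠F = 180° − ∠E − ∠D = 92.40°.
Law of sines: e = f·sin E/sin F ≈ 76.515.
Law of sines: d = f·sin D/sin F ≈ 32.607.
The bisector from D has length 2·f·e·cos(∠D/2)/(f+e) ≈ 78.704.

78.704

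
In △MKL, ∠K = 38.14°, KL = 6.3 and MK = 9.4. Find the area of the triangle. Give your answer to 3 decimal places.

Area = ½·MK·KL·sin K ≈ 18.287.

area ≈ 18.287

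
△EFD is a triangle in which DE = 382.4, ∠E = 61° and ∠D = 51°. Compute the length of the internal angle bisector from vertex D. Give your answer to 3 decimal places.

t_D ≈ 335.080

The third angle is ∠F = 180° − ∠D − ∠E = 68.00°.
Law of sines: FD = DE·sin E/sin F ≈ 360.72.
Law of sines: EF = DE·sin D/sin F ≈ 320.52.
The bisector from D has length 2·FD·DE·cos(∠D/2)/(FD+DE) ≈ 335.08.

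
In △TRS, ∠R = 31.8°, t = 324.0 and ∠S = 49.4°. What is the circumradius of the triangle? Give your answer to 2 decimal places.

163.93

The third angle is ∠T = 180° − ∠R − ∠S = 98.80°.
Law of sines: r = t·sin R/sin T ≈ 172.77.
Law of sines: s = t·sin S/sin T ≈ 248.93.
Circumradius = t/(2 sin T) ≈ 163.93.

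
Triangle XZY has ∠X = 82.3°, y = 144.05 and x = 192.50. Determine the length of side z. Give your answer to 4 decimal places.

148.4455

Law of sines: sin Y = y·sin X/x ≈ 0.74156.
Since x ≥ y, only the acute value applies: ∠Y ≈ 47.86°.
Then ∠Z = 180° − ∠X − ∠Y ≈ 49.84°.
Law of sines gives z = x·sin Z/sin X ≈ 148.45.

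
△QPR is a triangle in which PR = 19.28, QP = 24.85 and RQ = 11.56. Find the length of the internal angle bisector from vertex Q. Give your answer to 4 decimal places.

t_Q ≈ 14.3777

By the law of cosines, cos Q = (RQ² + QP² − PR²) / (2·RQ·QP) ≈ 0.66043, so ∠Q ≈ 0.849 rad.
The bisector from Q has length 2·RQ·QP·cos(∠Q/2)/(RQ+QP) ≈ 14.378.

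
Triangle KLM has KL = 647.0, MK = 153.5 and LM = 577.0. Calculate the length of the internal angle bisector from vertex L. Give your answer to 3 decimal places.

t_L ≈ 606.175

By the law of cosines, cos L = (KL² + LM² − MK²) / (2·KL·LM) ≈ 0.97500, so ∠L ≈ 12.84°.
The bisector from L has length 2·KL·LM·cos(∠L/2)/(KL+LM) ≈ 606.17.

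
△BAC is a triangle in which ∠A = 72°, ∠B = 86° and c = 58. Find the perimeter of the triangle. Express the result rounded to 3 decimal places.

The third angle is ∠C = 180° − ∠B − ∠A = 22.00°.
Law of sines: b = c·sin B/sin C ≈ 154.45.
Law of sines: a = c·sin A/sin C ≈ 147.25.
Semiperimeter s = (154.45+147.25+58)/2 = 179.85.
Perimeter = 154.45 + 147.25 + 58 = 359.7.

359.703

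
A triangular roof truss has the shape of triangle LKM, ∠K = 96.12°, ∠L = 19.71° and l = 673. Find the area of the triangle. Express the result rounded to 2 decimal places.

The third angle is ∠M = 180° − ∠L − ∠K = 64.17°.
Law of sines: k = l·sin K/sin L ≈ 1984.1.
Law of sines: m = l·sin M/sin L ≈ 1796.1.
Area = ½·l·k·sin M ≈ 6.0095e+05.

600952.21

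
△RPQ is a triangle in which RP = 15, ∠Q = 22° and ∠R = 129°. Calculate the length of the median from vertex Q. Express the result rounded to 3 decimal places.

m_Q ≈ 24.827

The third angle is ∠P = 180° − ∠Q − ∠R = 29.00°.
Law of sines: PQ = RP·sin R/sin Q ≈ 31.118.
Law of sines: QR = RP·sin P/sin Q ≈ 19.413.
Median from Q: ½√(2·PQ² + 2·QR² − RP²) ≈ 24.827.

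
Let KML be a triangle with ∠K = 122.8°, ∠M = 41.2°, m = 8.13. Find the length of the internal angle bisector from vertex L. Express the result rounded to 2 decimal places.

t_L ≈ 9.03

The third angle is ∠L = 180° − ∠K − ∠M = 16.00°.
Law of sines: k = m·sin K/sin M ≈ 10.375.
Law of sines: l = m·sin L/sin M ≈ 3.4021.
The bisector from L has length 2·k·m·cos(∠L/2)/(k+m) ≈ 9.0275.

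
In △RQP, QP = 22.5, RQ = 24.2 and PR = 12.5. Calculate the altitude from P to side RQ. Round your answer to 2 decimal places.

Semiperimeter s = (22.5 + 12.5 + 24.2)/2 = 29.6.
Heron's formula: area = √(29.6·7.1·17.1·5.4) ≈ 139.31.
The altitude from P has length 2·area/RQ ≈ 11.513.

h_P ≈ 11.51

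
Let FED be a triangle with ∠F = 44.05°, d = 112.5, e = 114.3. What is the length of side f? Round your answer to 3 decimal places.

85.069

By the law of cosines, f² = e² + d² − 2·e·d·cos F = 7236.7, so f ≈ 85.069.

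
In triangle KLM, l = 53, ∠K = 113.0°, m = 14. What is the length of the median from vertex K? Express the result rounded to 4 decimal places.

By the law of cosines, k² = l² + m² − 2·l·m·cos K = 3584.8, so k ≈ 59.874.
Median from K: ½√(2·l² + 2·m² − k²) ≈ 24.623.

m_K ≈ 24.6229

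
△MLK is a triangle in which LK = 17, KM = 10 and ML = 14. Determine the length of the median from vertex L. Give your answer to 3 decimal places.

Median from L: ½√(2·ML² + 2·LK² − KM²) ≈ 14.748.

m_L ≈ 14.748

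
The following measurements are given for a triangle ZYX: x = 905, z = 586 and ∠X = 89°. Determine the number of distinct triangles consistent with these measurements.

z·sin X = 586·sin(89°) ≈ 585.9.
Since x ≥ z, exactly one triangle exists.

1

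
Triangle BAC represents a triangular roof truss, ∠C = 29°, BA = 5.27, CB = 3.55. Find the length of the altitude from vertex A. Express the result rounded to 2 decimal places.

h_A ≈ 3.92

Law of sines: sin A = CB·sin C/BA ≈ 0.32658.
Since BA ≥ CB, only the acute value applies: ∠A ≈ 19.06°.
Then ∠B = 180° − ∠C − ∠A ≈ 131.94°.
Law of sines gives AC = BA·sin B/sin C ≈ 8.0859.
Area = ½·BA·CB·sin B ≈ 6.9583.
The altitude from A has length 2·area/CB ≈ 3.9201.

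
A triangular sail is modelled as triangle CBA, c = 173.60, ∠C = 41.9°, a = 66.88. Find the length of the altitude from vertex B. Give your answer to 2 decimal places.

Law of sines: sin A = a·sin C/c ≈ 0.25728.
Since c ≥ a, only the acute value applies: ∠A ≈ 14.91°.
Then ∠B = 180° − ∠C − ∠A ≈ 123.19°.
Law of sines gives b = c·sin B/sin C ≈ 217.54.
Area = ½·c·a·sin B ≈ 4858.1.
The altitude from B has length 2·area/b ≈ 44.665.

44.66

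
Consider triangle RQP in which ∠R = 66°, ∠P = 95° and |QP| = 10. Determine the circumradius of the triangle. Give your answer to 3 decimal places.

5.473

The third angle is ∠Q = 180° − ∠P − ∠R = 19.00°.
Law of sines: |PR| = |QP|·sin Q/sin R ≈ 3.5638.
Law of sines: |RQ| = |QP|·sin P/sin R ≈ 10.905.
Circumradius = |QP|/(2 sin R) ≈ 5.4732.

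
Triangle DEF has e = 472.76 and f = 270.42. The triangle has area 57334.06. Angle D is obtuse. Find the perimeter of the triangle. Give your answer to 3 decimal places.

perimeter ≈ 1383.244

From area = ½·e·f·sin D, we get sin D = 2·area/(e·f) ≈ 0.89694.
Taking the obtuse solution, ∠D ≈ 2.029 rad.
Law of cosines then gives d ≈ 640.06.
Perimeter = 640.06 + 472.76 + 270.42 = 1383.2.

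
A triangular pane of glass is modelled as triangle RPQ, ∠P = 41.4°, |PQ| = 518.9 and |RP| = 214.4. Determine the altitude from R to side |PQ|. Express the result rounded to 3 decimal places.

By the law of cosines, |QR|² = |RP|² + |PQ|² − 2·|RP|·|PQ|·cos P = 1.4832e+05, so |QR| ≈ 385.13.
Area = ½·|RP|·|PQ|·sin P ≈ 36786.
The altitude from R has length 2·area/|PQ| ≈ 141.79.

141.785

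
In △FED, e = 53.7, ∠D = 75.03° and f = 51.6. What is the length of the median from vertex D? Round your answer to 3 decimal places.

m_D ≈ 41.767

By the law of cosines, d² = f² + e² − 2·f·e·cos D = 4114.7, so d ≈ 64.146.
Median from D: ½√(2·f² + 2·e² − d²) ≈ 41.767.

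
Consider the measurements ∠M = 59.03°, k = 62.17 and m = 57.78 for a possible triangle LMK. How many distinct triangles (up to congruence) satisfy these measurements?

k·sin M = 62.17·sin(59.03°) ≈ 53.31.
Since k sin M < m < k (53.31 < 57.78 < 62.17), two triangles exist.

2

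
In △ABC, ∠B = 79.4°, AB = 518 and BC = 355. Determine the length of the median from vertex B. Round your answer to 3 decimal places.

By the law of cosines, CA² = AB² + BC² − 2·AB·BC·cos B = 3.267e+05, so CA ≈ 571.57.
Median from B: ½√(2·AB² + 2·BC² − CA²) ≈ 339.85.

m_B ≈ 339.854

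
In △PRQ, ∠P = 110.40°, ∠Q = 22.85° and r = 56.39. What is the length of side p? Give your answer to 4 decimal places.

72.5638

The third angle is ∠R = 180° − ∠Q − ∠P = 46.75°.
Law of sines: p = r·sin P/sin R ≈ 72.564.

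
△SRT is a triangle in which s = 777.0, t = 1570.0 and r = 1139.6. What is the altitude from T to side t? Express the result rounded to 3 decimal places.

Semiperimeter p = (777 + 1139.6 + 1570)/2 = 1743.3.
Heron's formula: area = √(1743.3·966.3·603.7·173.3) ≈ 4.1981e+05.
The altitude from T has length 2·area/t ≈ 534.79.

534.789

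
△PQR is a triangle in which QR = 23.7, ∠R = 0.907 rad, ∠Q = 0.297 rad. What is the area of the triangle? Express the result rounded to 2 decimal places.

69.35

The third angle is ∠P = π − ∠Q − ∠R = 1.938 rad.
Law of sines: RP = QR·sin Q/sin P ≈ 7.4301.
Law of sines: PQ = QR·sin R/sin P ≈ 19.998.
Area = ½·QR·RP·sin R ≈ 69.351.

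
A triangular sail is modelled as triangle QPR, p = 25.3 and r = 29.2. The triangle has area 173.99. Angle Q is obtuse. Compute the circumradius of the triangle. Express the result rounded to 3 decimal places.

From area = ½·p·r·sin Q, we get sin Q = 2·area/(p·r) ≈ 0.47103.
Taking the obtuse solution, ∠Q ≈ 151.90°.
Law of cosines then gives q ≈ 52.878.
Circumradius = q/(2 sin Q) ≈ 56.13.

56.130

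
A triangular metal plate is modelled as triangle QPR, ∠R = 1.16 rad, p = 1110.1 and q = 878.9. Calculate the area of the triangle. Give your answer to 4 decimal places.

Area = ½·q·p·sin R ≈ 4.4725e+05.

447247.2189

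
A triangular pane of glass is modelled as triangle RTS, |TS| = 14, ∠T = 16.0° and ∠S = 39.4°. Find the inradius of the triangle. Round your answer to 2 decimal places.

The third angle is ∠R = 180° − ∠T − ∠S = 124.60°.
Law of sines: |SR| = |TS|·sin T/sin R ≈ 4.6881.
Law of sines: |RT| = |TS|·sin S/sin R ≈ 10.796.
Area = ½·|TS|·|SR|·sin S ≈ 20.83.
Semiperimeter s = (14+4.6881+10.796)/2 = 14.742.
Inradius = area/s = 20.83/14.742 ≈ 1.413.

1.41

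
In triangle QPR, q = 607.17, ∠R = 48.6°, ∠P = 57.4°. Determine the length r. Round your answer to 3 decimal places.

The third angle is ∠Q = 180° − ∠P − ∠R = 74.00°.
Law of sines: r = q·sin R/sin Q ≈ 473.8.

473.799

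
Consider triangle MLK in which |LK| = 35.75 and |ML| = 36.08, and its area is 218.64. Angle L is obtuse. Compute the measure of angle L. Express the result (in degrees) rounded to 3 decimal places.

From area = ½·|ML|·|LK|·sin L, we get sin L = 2·area/(|ML|·|LK|) ≈ 0.33901.
Taking the obtuse solution, ∠L ≈ 160.18°.

160.183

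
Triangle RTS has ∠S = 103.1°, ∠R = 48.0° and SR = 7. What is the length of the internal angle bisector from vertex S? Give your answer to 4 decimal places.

The third angle is ∠T = 180° − ∠S − ∠R = 28.90°.
Law of sines: TS = SR·sin R/sin T ≈ 10.764.
Law of sines: RT = SR·sin S/sin T ≈ 14.107.
The bisector from S has length 2·TS·SR·cos(∠S/2)/(TS+SR) ≈ 5.2751.

t_S ≈ 5.2751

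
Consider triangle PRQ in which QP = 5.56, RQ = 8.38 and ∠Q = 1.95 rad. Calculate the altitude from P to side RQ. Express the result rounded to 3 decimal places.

By the law of cosines, PR² = RQ² + QP² − 2·RQ·QP·cos Q = 135.63, so PR ≈ 11.646.
Area = ½·RQ·QP·sin Q ≈ 21.641.
The altitude from P has length 2·area/RQ ≈ 5.165.

h_P ≈ 5.165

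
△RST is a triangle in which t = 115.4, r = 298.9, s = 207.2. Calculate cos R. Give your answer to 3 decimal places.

-0.692

By the law of cosines, cos R = (s² + t² − r²) / (2·s·t) ≈ -0.69199, so ∠R ≈ 133.79°.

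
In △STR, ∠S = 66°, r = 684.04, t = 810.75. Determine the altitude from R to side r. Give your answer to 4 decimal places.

740.6570

By the law of cosines, s² = t² + r² − 2·t·r·cos S = 6.7409e+05, so s ≈ 821.03.
Area = ½·t·r·sin S ≈ 2.5332e+05.
The altitude from R has length 2·area/r ≈ 740.66.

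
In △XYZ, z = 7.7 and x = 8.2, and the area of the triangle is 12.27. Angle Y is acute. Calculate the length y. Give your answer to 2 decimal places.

From area = ½·z·x·sin Y, we get sin Y = 2·area/(z·x) ≈ 0.38866.
Taking the acute solution, ∠Y ≈ 22.87°.
Law of cosines then gives y ≈ 3.1903.

3.19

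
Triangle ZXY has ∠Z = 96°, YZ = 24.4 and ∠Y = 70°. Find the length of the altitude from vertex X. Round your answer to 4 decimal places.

The third angle is ∠X = 180° − ∠Y − ∠Z = 14.00°.
Law of sines: XY = YZ·sin Z/sin X ≈ 100.31.
Law of sines: ZX = YZ·sin Y/sin X ≈ 94.776.
Area = ½·YZ·XY·sin Y ≈ 1149.9.
The altitude from X has length 2·area/YZ ≈ 94.257.

94.2573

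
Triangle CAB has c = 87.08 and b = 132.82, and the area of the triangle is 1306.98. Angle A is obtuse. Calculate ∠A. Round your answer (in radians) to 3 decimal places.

From area = ½·b·c·sin A, we get sin A = 2·area/(b·c) ≈ 0.22600.
Taking the obtuse solution, ∠A ≈ 2.914 rad.

2.914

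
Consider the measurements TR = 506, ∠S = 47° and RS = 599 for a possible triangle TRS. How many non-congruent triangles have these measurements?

2

RS·sin S = 599·sin(47°) ≈ 438.1.
Since RS sin S < TR < RS (438.1 < 506 < 599), two triangles exist.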